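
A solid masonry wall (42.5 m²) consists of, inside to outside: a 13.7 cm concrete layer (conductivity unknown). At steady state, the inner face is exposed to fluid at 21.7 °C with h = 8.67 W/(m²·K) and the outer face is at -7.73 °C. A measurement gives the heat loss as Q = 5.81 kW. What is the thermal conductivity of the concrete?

ΣR = ΔT/Q = |21.7 − -7.73|/5810 = 0.005065 K/W
Known resistances:
  R_conv,in = 1/(hA) = 1/(8.67·42.5) = 0.002714 K/W
R_concrete = ΣR − ΣR_known = 0.005065 − 0.002714 = 0.002351 K/W
L/(kA) = 0.002351 ⇒ k = 0.137/(0.002351·42.5) = 1.37 W/m·K

k = 1.37 W/m·K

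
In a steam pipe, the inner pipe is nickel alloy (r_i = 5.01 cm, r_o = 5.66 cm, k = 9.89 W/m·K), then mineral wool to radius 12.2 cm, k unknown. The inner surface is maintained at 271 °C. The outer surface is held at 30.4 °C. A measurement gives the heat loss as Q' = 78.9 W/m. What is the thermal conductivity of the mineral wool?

k = 0.0401 W/m·K

ΣR = ΔT/Q' = |271 − 30.4|/78.9 = 3.049 m·K/W
Known resistances:
  R'_nickel alloy = ln(0.0566/0.0501)/(2πk) = 0.1220/(2π·9.89) = 0.001963 m·K/W
R_mineral wool = ΣR − ΣR_known = 3.049 − 0.001963 = 3.047 m·K/W
ln(r₂/r₁)/(2πk) = 3.047 ⇒ k = 0.7680/(2π·3.047) = 0.0401 W/m·K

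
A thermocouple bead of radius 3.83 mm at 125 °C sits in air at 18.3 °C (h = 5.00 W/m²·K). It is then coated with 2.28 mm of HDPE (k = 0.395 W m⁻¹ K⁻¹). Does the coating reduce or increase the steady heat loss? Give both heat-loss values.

increases: 0.0983 → 0.239 W

Critical radius for a sphere: r_cr = 2k/h = 0.158 m = 15.8 cm.
Outer radius after coating: r₂ = 0.00383 + 0.00228 = 0.00611 m.
Since r₁ < r_cr and r₂ ≤ r_cr, the coating moves toward the maximum at r_cr — heat loss rises.
Bare: R = 1/(4πr₁²h) = 1085 K/W; Q = 106.7/1085 = 0.0983 W.
Coated: R = R_cond + R_conv = 446.0 K/W; Q = 106.7/446.0 = 0.239 W.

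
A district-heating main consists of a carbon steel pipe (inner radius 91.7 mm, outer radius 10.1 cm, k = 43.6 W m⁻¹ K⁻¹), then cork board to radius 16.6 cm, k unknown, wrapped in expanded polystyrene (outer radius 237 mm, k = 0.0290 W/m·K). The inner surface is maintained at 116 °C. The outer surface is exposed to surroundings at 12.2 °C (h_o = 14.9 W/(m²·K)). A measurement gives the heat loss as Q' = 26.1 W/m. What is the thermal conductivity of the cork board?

ΣR = ΔT/Q' = |116 − 12.2|/26.1 = 3.977 m·K/W
Known resistances:
  R'_carbon steel = ln(0.101/0.0917)/(2πk) = 0.09660/(2π·43.6) = 3.526×10^-4 m·K/W
  R'_expanded polystyrene = ln(0.237/0.166)/(2πk) = 0.3561/(2π·0.0290) = 1.954 m·K/W
  R'_conv,out = 1/(2πr h) = 1/(2π·0.237·14.9) = 0.04507 m·K/W
R_cork board = ΣR − ΣR_known = 3.977 − 1.999 = 1.978 m·K/W
ln(r₂/r₁)/(2πk) = 1.978 ⇒ k = 0.4969/(2π·1.978) = 0.0400 W/m·K

k = 0.0400 W/m·K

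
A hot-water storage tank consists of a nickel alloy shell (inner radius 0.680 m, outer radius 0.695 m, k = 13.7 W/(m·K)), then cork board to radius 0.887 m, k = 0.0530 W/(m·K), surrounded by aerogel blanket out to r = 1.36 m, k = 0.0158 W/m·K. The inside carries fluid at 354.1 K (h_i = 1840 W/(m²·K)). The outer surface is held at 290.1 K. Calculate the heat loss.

Treat each layer as a resistance in series:
  R_conv,in = 1/(4πr²h) = 1/(4π·0.680²·1840) = 9.353×10^-5 K/W
  R_nickel alloy = (1/0.680 − 1/0.695)/(4πk) = 0.03174/(4π·13.7) = 1.844×10^-4 K/W
  R_cork board = (1/0.695 − 1/0.887)/(4πk) = 0.3115/(4π·0.0530) = 0.4676 K/W
  R_aerogel blanket = (1/0.887 − 1/1.36)/(4πk) = 0.3921/(4π·0.0158) = 1.975 K/W
ΣR = 9.353×10^-5 + 1.844×10^-4 + 0.4676 + 1.975 = 2.443 K/W
Q = ΔT/ΣR = (354.1 K − 290.1 K)/2.443 = 26.2 W

Q = 26.2 W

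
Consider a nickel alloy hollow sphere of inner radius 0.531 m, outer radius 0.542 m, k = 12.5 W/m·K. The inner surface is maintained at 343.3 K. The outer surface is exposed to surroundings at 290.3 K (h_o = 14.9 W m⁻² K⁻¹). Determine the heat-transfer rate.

Treat each layer as a resistance in series:
  R_nickel alloy = (1/0.531 − 1/0.542)/(4πk) = 0.03822/(4π·12.5) = 2.433×10^-4 K/W
  R_conv,out = 1/(4πr²h) = 1/(4π·0.542²·14.9) = 0.01818 K/W
ΣR = 2.433×10^-4 + 0.01818 = 0.01842 K/W
Q = ΔT/ΣR = (343.3 K − 290.3 K)/0.01842 = 2880 W

Q = 2880 W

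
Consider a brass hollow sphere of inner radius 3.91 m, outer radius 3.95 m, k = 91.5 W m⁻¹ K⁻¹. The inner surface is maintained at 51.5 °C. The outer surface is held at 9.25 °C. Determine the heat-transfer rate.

Q = 1.88×10^7 W

Q = 4πk·ΔT/(1/r₁ − 1/r₂) = 4π × 91.5 × 42.25 / (1/3.91 − 1/3.95) = 1.88×10^7 W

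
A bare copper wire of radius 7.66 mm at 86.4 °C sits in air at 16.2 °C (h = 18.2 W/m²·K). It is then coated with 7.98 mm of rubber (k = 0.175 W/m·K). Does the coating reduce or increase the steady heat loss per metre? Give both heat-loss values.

reduces: 61.5 → 58.1 W/m

Critical radius for a cylinder: r_cr = k/h = 0.00962 m = 0.962 cm.
Outer radius after coating: r₂ = 0.00766 + 0.00798 = 0.01564 m.
r₁ < r_cr < r₂: heat loss rises to a maximum at r_cr then falls. Whether the coating helps depends on whether Q(r₂) has dropped back below Q(r₁).
Bare: R = 1/(2πr₁h) = 1.142 m·K/W; Q = 70.2/1.142 = 61.5 W/m.
Coated: R = R_cond + R_conv = 1.208 m·K/W; Q = 70.2/1.208 = 58.1 W/m.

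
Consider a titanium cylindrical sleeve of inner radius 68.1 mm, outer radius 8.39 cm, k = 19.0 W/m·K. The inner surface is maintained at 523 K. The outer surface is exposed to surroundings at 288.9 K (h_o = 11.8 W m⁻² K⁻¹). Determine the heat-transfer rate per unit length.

Series thermal resistances, inner to outer:
  R'_titanium = ln(0.0839/0.0681)/(2πk) = 0.2086/(2π·19.0) = 0.001748 m·K/W
  R'_conv,out = 1/(2πr h) = 1/(2π·0.0839·11.8) = 0.1608 m·K/W
ΣR = 0.001748 + 0.1608 = 0.1625 m·K/W
Q' = ΔT/ΣR = (523 K − 288.9 K)/0.1625 = 1440 W/m

Q' = 1440 W/m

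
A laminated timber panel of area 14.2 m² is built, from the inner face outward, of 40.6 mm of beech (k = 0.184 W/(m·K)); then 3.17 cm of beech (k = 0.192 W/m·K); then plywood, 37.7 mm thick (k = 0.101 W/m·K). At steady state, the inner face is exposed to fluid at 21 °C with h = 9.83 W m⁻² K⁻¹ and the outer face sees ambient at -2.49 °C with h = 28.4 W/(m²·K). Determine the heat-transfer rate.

Q = 372 W

Series thermal resistances, inner to outer:
  R_conv,in = 1/(hA) = 1/(9.83·14.2) = 0.007164 K/W
  R_beech = L/(kA) = 0.0406/(0.184·14.2) = 0.01554 K/W
  R_beech = L/(kA) = 0.0317/(0.192·14.2) = 0.01163 K/W
  R_plywood = L/(kA) = 0.0377/(0.101·14.2) = 0.02629 K/W
  R_conv,out = 1/(hA) = 1/(28.4·14.2) = 0.002480 K/W
ΣR = 0.007164 + 0.01554 + 0.01163 + 0.02629 + 0.002480 = 0.06310 K/W
Q = ΔT/ΣR = (21 °C − -2.49 °C)/0.06310 = 372 W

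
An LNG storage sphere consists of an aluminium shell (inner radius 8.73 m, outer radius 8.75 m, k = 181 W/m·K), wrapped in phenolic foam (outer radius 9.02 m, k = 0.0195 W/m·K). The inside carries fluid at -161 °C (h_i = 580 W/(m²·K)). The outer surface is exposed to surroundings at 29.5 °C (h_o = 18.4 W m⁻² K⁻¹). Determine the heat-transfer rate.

Series thermal resistances, inner to outer:
  R_conv,in = 1/(4πr²h) = 1/(4π·8.73²·580) = 1.800×10^-6 K/W
  R_aluminium = (1/8.73 − 1/8.75)/(4πk) = 2.618×10^-4/(4π·181) = 1.151×10^-7 K/W
  R_phenolic foam = (1/8.75 − 1/9.02)/(4πk) = 0.003421/(4π·0.0195) = 0.01396 K/W
  R_conv,out = 1/(4πr²h) = 1/(4π·9.02²·18.4) = 5.316×10^-5 K/W
ΣR = 1.800×10^-6 + 1.151×10^-7 + 0.01396 + 5.316×10^-5 = 0.01402 K/W
Q = ΔT/ΣR = (-161 °C − 29.5 °C)/0.01402 = -13600 W
(Negative Q ⇒ heat flows inward; heat gain = 13600 W.)

Q = 13600 W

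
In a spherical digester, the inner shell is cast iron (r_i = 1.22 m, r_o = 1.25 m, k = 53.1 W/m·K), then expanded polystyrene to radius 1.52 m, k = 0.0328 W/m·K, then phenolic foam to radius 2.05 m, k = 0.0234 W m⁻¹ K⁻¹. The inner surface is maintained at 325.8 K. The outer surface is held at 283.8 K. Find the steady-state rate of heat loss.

Q = 45.5 W

Resistance network (inner→outer):
  R_cast iron = (1/1.22 − 1/1.25)/(4πk) = 0.01967/(4π·53.1) = 2.948×10^-5 K/W
  R_expanded polystyrene = (1/1.25 − 1/1.52)/(4πk) = 0.1421/(4π·0.0328) = 0.3448 K/W
  R_phenolic foam = (1/1.52 − 1/2.05)/(4πk) = 0.1701/(4π·0.0234) = 0.5784 K/W
ΣR = 2.948×10^-5 + 0.3448 + 0.5784 = 0.9232 K/W
Q = ΔT/ΣR = (325.8 K − 283.8 K)/0.9232 = 45.5 W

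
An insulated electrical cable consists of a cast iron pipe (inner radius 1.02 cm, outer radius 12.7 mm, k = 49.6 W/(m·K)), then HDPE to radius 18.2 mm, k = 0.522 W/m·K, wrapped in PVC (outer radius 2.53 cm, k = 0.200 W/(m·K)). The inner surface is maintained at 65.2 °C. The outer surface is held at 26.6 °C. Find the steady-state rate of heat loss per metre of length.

Q' = 104 W/m

Resistance network (inner→outer):
  R'_cast iron = ln(0.0127/0.0102)/(2πk) = 0.2192/(2π·49.6) = 7.034×10^-4 m·K/W
  R'_HDPE = ln(0.0182/0.0127)/(2πk) = 0.3598/(2π·0.522) = 0.1097 m·K/W
  R'_PVC = ln(0.0253/0.0182)/(2πk) = 0.3294/(2π·0.200) = 0.2621 m·K/W
ΣR = 7.034×10^-4 + 0.1097 + 0.2621 = 0.3725 m·K/W
Q' = ΔT/ΣR = (65.2 °C − 26.6 °C)/0.3725 = 104 W/m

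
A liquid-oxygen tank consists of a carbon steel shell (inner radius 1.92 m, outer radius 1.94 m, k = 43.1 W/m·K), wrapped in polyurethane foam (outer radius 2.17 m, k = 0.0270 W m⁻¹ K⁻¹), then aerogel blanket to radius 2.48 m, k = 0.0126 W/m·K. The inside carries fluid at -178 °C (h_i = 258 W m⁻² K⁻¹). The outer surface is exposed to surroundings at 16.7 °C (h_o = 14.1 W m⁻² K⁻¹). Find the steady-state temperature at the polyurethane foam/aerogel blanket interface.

T = -118 °C

Treat each layer as a resistance in series:
  R_conv,in = 1/(4πr²h) = 1/(4π·1.92²·258) = 8.367×10^-5 K/W
  R_carbon steel = (1/1.92 − 1/1.94)/(4πk) = 0.005369/(4π·43.1) = 9.914×10^-6 K/W
  R_polyurethane foam = (1/1.94 − 1/2.17)/(4πk) = 0.05463/(4π·0.0270) = 0.1610 K/W
  R_aerogel blanket = (1/2.17 − 1/2.48)/(4πk) = 0.05760/(4π·0.0126) = 0.3638 K/W
  R_conv,out = 1/(4πr²h) = 1/(4π·2.48²·14.1) = 9.176×10^-4 K/W
ΣR = 8.367×10^-5 + 9.914×10^-6 + 0.1610 + 0.3638 + 9.176×10^-4 = 0.5258 K/W
Q = ΔT/ΣR = (-178 °C − 16.7 °C)/0.5258 = -370.3 W
From the inner boundary to the polyurethane foam/aerogel blanket interface, ΣR_partial = 0.1611 K/W.
T_interface = T_in − Q·ΣR_partial = -178 °C − (-370.3)(0.1611) = -118 °C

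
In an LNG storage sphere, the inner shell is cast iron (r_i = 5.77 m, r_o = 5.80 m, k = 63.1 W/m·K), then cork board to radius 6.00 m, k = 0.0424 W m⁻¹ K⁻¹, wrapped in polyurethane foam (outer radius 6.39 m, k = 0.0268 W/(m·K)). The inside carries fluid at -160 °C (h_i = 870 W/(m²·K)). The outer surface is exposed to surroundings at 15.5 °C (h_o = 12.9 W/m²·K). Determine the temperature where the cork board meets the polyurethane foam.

Series thermal resistances, inner to outer:
  R_conv,in = 1/(4πr²h) = 1/(4π·5.77²·870) = 2.747×10^-6 K/W
  R_cast iron = (1/5.77 − 1/5.80)/(4πk) = 8.964×10^-4/(4π·63.1) = 1.131×10^-6 K/W
  R_cork board = (1/5.80 − 1/6.00)/(4πk) = 0.005747/(4π·0.0424) = 0.01079 K/W
  R_polyurethane foam = (1/6.00 − 1/6.39)/(4πk) = 0.01017/(4π·0.0268) = 0.03020 K/W
  R_conv,out = 1/(4πr²h) = 1/(4π·6.39²·12.9) = 1.511×10^-4 K/W
ΣR = 2.747×10^-6 + 1.131×10^-6 + 0.01079 + 0.03020 + 1.511×10^-4 = 0.04114 K/W
Q = ΔT/ΣR = (-160 °C − 15.5 °C)/0.04114 = -4266 W
From the inner boundary to the cork board/polyurethane foam interface, ΣR_partial = 0.01079 K/W.
T_interface = T_in − Q·ΣR_partial = -160 °C − (-4266)(0.01079) = -114 °C

T = -114 °C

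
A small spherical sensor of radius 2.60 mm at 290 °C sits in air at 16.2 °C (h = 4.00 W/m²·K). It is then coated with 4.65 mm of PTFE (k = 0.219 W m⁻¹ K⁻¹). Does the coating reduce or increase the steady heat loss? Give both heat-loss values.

Critical radius for a sphere: r_cr = 2k/h = 0.110 m = 10.9 cm.
Outer radius after coating: r₂ = 0.00260 + 0.00465 = 0.00725 m.
Since r₁ < r_cr and r₂ ≤ r_cr, the coating moves toward the maximum at r_cr — heat loss rises.
Bare: R = 1/(4πr₁²h) = 2943 K/W; Q = 273.8/2943 = 0.0930 W.
Coated: R = R_cond + R_conv = 468.1 K/W; Q = 273.8/468.1 = 0.585 W.

increases: 0.0930 → 0.585 W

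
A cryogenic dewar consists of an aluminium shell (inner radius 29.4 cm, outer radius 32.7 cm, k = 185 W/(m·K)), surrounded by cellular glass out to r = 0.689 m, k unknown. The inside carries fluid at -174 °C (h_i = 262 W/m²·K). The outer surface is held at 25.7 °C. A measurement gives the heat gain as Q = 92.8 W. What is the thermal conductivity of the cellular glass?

k = 0.0595 W/m·K

ΣR = ΔT/Q = |-174 − 25.7|/92.8 = 2.152 K/W
Known resistances:
  R_conv,in = 1/(4πr²h) = 1/(4π·0.294²·262) = 0.003514 K/W
  R_aluminium = (1/0.294 − 1/0.327)/(4πk) = 0.3433/(4π·185) = 1.477×10^-4 K/W
R_cellular glass = ΣR − ΣR_known = 2.152 − 0.003662 = 2.148 K/W
(1/r₁−1/r₂)/(4πk) = 2.148 ⇒ k = 1.607/(4π·2.148) = 0.0595 W/m·K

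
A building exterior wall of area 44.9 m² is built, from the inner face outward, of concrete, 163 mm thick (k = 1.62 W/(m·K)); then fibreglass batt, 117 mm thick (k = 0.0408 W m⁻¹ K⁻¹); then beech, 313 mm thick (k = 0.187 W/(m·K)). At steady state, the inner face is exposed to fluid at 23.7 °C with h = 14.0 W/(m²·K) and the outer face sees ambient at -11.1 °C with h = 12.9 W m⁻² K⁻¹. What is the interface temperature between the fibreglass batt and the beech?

T = 1.62 °C

Treat each layer as a resistance in series:
  R_conv,in = 1/(hA) = 1/(14.0·44.9) = 0.001591 K/W
  R_concrete = L/(kA) = 0.163/(1.62·44.9) = 0.002241 K/W
  R_fibreglass batt = L/(kA) = 0.117/(0.0408·44.9) = 0.06387 K/W
  R_beech = L/(kA) = 0.313/(0.187·44.9) = 0.03728 K/W
  R_conv,out = 1/(hA) = 1/(12.9·44.9) = 0.001726 K/W
ΣR = 0.001591 + 0.002241 + 0.06387 + 0.03728 + 0.001726 = 0.1067 K/W
Q = ΔT/ΣR = (23.7 °C − -11.1 °C)/0.1067 = 326.1 W
From the inner boundary to the fibreglass batt/beech interface, ΣR_partial = 0.06770 K/W.
T_interface = T_in − Q·ΣR_partial = 23.7 °C − (326.1)(0.06770) = 1.62 °C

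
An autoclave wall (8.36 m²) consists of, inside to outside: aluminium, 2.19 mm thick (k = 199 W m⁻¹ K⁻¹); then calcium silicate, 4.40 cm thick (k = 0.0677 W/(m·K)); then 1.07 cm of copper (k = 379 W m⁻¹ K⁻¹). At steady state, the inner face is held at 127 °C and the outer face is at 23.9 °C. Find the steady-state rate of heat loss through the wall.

Resistance network (inner→outer):
  R_aluminium = L/(kA) = 0.00219/(199·8.36) = 1.316×10^-6 K/W
  R_calcium silicate = L/(kA) = 0.0440/(0.0677·8.36) = 0.07774 K/W
  R_copper = L/(kA) = 0.0107/(379·8.36) = 3.377×10^-6 K/W
ΣR = 1.316×10^-6 + 0.07774 + 3.377×10^-6 = 0.07774 K/W
Q = ΔT/ΣR = (127 °C − 23.9 °C)/0.07774 = 1330 W

Q = 1330 W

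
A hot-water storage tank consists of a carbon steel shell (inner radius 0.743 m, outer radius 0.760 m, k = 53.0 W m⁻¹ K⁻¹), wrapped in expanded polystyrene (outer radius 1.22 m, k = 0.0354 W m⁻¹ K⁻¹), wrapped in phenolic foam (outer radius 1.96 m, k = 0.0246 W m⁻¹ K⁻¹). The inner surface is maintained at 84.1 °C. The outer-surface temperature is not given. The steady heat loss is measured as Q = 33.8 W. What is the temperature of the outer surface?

T_out = 12.6 °C

Series resistances:
  R_carbon steel = (1/0.743 − 1/0.760)/(4πk) = 0.03011/(4π·53.0) = 4.520×10^-5 K/W
  R_expanded polystyrene = (1/0.760 − 1/1.22)/(4πk) = 0.4961/(4π·0.0354) = 1.115 K/W
  R_phenolic foam = (1/1.22 − 1/1.96)/(4πk) = 0.3095/(4π·0.0246) = 1.001 K/W
ΣR = 2.116 K/W
ΔT = Q·ΣR = 33.8 × 2.116 = 71.52 K
Heat flows outward, so T_out = T_in − ΔT = 84.1 − 71.52 = 12.6 °C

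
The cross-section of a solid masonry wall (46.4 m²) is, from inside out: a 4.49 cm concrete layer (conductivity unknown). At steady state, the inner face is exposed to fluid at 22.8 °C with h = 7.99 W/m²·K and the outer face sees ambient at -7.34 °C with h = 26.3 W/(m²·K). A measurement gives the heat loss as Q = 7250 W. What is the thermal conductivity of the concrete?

k = 1.51 W/m·K

ΣR = ΔT/Q = |22.8 − -7.34|/7250 = 0.004157 K/W
Known resistances:
  R_conv,in = 1/(hA) = 1/(7.99·46.4) = 0.002697 K/W
  R_conv,out = 1/(hA) = 1/(26.3·46.4) = 8.195×10^-4 K/W
R_concrete = ΣR − ΣR_known = 0.004157 − 0.003517 = 6.400×10^-4 K/W
L/(kA) = 6.400×10^-4 ⇒ k = 0.0449/(6.400×10^-4·46.4) = 1.51 W/m·K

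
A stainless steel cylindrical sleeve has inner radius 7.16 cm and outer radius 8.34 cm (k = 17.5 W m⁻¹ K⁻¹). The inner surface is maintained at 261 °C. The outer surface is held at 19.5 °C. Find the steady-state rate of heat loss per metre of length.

Q' = 2πk·ΔT/ln(r₂/r₁) = 2π × 17.5 × 241.5 / ln(0.0834/0.0716) = 1.74×10^5 W/m

Q' = 1.74×10^5 W/m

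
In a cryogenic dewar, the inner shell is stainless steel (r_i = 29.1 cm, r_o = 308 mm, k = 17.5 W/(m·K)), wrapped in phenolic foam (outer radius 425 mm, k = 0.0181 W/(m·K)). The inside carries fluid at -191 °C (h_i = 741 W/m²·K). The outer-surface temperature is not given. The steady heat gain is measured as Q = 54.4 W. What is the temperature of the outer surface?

Sum the resistances:
  R_conv,in = 1/(4πr²h) = 1/(4π·0.291²·741) = 0.001268 K/W
  R_stainless steel = (1/0.291 − 1/0.308)/(4πk) = 0.1897/(4π·17.5) = 8.625×10^-4 K/W
  R_phenolic foam = (1/0.308 − 1/0.425)/(4πk) = 0.8938/(4π·0.0181) = 3.930 K/W
ΣR = 3.932 K/W
ΔT = Q·ΣR = 54.4 × 3.932 = 213.9 K
Heat flows inward, so T_out = T_in + ΔT = -191 + 213.9 = 22.9 °C

T_out = 22.9 °C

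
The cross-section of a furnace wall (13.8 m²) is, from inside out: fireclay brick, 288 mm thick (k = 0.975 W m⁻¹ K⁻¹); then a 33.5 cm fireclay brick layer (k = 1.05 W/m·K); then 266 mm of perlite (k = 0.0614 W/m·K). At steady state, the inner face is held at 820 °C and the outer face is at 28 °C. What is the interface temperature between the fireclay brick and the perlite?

Series thermal resistances, inner to outer:
  R_fireclay brick = L/(kA) = 0.288/(0.975·13.8) = 0.02140 K/W
  R_fireclay brick = L/(kA) = 0.335/(1.05·13.8) = 0.02312 K/W
  R_perlite = L/(kA) = 0.266/(0.0614·13.8) = 0.3139 K/W
ΣR = 0.02140 + 0.02312 + 0.3139 = 0.3584 K/W
Q = ΔT/ΣR = (820 °C − 28 °C)/0.3584 = 2210 W
From the inner boundary to the fireclay brick/perlite interface, ΣR_partial = 0.04452 K/W.
T_interface = T_in − Q·ΣR_partial = 820 °C − (2210)(0.04452) = 722 °C

T = 722 °C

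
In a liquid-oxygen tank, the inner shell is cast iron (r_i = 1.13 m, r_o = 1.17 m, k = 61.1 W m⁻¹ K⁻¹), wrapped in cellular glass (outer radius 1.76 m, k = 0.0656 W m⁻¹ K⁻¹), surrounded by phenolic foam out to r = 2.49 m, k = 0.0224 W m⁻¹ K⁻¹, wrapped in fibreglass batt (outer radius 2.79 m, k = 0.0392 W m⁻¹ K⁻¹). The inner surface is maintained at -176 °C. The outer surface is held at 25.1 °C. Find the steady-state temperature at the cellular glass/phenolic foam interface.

Series thermal resistances, inner to outer:
  R_cast iron = (1/1.13 − 1/1.17)/(4πk) = 0.03025/(4π·61.1) = 3.940×10^-5 K/W
  R_cellular glass = (1/1.17 − 1/1.76)/(4πk) = 0.2865/(4π·0.0656) = 0.3476 K/W
  R_phenolic foam = (1/1.76 − 1/2.49)/(4πk) = 0.1666/(4π·0.0224) = 0.5918 K/W
  R_fibreglass batt = (1/2.49 − 1/2.79)/(4πk) = 0.04318/(4π·0.0392) = 0.08766 K/W
ΣR = 3.940×10^-5 + 0.3476 + 0.5918 + 0.08766 = 1.027 K/W
Q = ΔT/ΣR = (-176 °C − 25.1 °C)/1.027 = -195.8 W
From the inner boundary to the cellular glass/phenolic foam interface, ΣR_partial = 0.3476 K/W.
T_interface = T_in − Q·ΣR_partial = -176 °C − (-195.8)(0.3476) = -108 °C

T = -108 °C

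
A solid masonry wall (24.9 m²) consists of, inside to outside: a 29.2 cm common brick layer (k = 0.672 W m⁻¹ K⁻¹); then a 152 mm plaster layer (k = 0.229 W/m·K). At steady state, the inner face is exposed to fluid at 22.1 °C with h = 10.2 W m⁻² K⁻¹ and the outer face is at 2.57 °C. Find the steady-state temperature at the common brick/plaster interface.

Series thermal resistances, inner to outer:
  R_conv,in = 1/(hA) = 1/(10.2·24.9) = 0.003937 K/W
  R_common brick = L/(kA) = 0.292/(0.672·24.9) = 0.01745 K/W
  R_plaster = L/(kA) = 0.152/(0.229·24.9) = 0.02666 K/W
ΣR = 0.003937 + 0.01745 + 0.02666 = 0.04805 K/W
Q = ΔT/ΣR = (22.1 °C − 2.57 °C)/0.04805 = 406.5 W
From the inner boundary to the common brick/plaster interface, ΣR_partial = 0.02139 K/W.
T_interface = T_in − Q·ΣR_partial = 22.1 °C − (406.5)(0.02139) = 13.4 °C

T = 13.4 °C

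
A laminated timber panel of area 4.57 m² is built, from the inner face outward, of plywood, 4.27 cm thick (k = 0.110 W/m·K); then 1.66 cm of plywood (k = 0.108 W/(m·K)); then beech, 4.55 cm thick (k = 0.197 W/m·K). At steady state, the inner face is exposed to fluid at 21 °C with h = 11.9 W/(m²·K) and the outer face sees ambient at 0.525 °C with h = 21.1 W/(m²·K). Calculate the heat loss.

Resistance network (inner→outer):
  R_conv,in = 1/(hA) = 1/(11.9·4.57) = 0.01839 K/W
  R_plywood = L/(kA) = 0.0427/(0.110·4.57) = 0.08494 K/W
  R_plywood = L/(kA) = 0.0166/(0.108·4.57) = 0.03363 K/W
  R_beech = L/(kA) = 0.0455/(0.197·4.57) = 0.05054 K/W
  R_conv,out = 1/(hA) = 1/(21.1·4.57) = 0.01037 K/W
ΣR = 0.01839 + 0.08494 + 0.03363 + 0.05054 + 0.01037 = 0.1979 K/W
Q = ΔT/ΣR = (21 °C − 0.525 °C)/0.1979 = 103 W

Q = 103 W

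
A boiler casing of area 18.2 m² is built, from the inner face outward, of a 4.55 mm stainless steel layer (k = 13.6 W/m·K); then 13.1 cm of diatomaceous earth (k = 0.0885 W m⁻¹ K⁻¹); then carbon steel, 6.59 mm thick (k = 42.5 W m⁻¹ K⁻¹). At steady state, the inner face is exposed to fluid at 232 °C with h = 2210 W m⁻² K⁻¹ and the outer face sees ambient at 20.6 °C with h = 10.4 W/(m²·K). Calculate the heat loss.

Treat each layer as a resistance in series:
  R_conv,in = 1/(hA) = 1/(2210·18.2) = 2.486×10^-5 K/W
  R_stainless steel = L/(kA) = 0.00455/(13.6·18.2) = 1.838×10^-5 K/W
  R_diatomaceous earth = L/(kA) = 0.131/(0.0885·18.2) = 0.08133 K/W
  R_carbon steel = L/(kA) = 0.00659/(42.5·18.2) = 8.520×10^-6 K/W
  R_conv,out = 1/(hA) = 1/(10.4·18.2) = 0.005283 K/W
ΣR = 2.486×10^-5 + 1.838×10^-5 + 0.08133 + 8.520×10^-6 + 0.005283 = 0.08666 K/W
Q = ΔT/ΣR = (232 °C − 20.6 °C)/0.08666 = 2440 W

Q = 2440 W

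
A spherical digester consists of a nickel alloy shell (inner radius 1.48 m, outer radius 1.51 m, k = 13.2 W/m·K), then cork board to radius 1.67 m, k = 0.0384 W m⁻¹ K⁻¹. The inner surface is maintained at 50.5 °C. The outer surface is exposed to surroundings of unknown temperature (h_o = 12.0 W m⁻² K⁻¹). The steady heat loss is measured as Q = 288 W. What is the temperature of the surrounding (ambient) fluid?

T_out = 11.9 °C

Sum the resistances:
  R_nickel alloy = (1/1.48 − 1/1.51)/(4πk) = 0.01342/(4π·13.2) = 8.093×10^-5 K/W
  R_cork board = (1/1.51 − 1/1.67)/(4πk) = 0.06345/(4π·0.0384) = 0.1315 K/W
  R_conv,out = 1/(4πr²h) = 1/(4π·1.67²·12.0) = 0.002378 K/W
ΣR = 0.1339 K/W
ΔT = Q·ΣR = 288 × 0.1339 = 38.56 K
Heat flows outward, so T_out = T_in − ΔT = 50.5 − 38.56 = 11.9 °C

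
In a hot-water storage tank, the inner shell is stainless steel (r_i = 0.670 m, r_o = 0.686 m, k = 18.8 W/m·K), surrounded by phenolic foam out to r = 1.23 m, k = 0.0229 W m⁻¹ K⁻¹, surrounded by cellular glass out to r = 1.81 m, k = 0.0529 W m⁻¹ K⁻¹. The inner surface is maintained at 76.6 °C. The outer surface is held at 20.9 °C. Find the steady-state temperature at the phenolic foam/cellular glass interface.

Series thermal resistances, inner to outer:
  R_stainless steel = (1/0.670 − 1/0.686)/(4πk) = 0.03481/(4π·18.8) = 1.474×10^-4 K/W
  R_phenolic foam = (1/0.686 − 1/1.23)/(4πk) = 0.6447/(4π·0.0229) = 2.240 K/W
  R_cellular glass = (1/1.23 − 1/1.81)/(4πk) = 0.2605/(4π·0.0529) = 0.3919 K/W
ΣR = 1.474×10^-4 + 2.240 + 0.3919 = 2.632 K/W
Q = ΔT/ΣR = (76.6 °C − 20.9 °C)/2.632 = 21.16 W
From the inner boundary to the phenolic foam/cellular glass interface, ΣR_partial = 2.240 K/W.
T_interface = T_in − Q·ΣR_partial = 76.6 °C − (21.16)(2.240) = 29.2 °C

T = 29.2 °C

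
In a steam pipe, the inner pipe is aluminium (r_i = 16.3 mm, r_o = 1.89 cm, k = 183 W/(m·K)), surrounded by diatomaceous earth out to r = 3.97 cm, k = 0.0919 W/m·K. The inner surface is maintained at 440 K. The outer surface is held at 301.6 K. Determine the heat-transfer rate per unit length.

Q' = 108 W/m

Treat each layer as a resistance in series:
  R'_aluminium = ln(0.0189/0.0163)/(2πk) = 0.1480/(2π·183) = 1.287×10^-4 m·K/W
  R'_diatomaceous earth = ln(0.0397/0.0189)/(2πk) = 0.7422/(2π·0.0919) = 1.285 m·K/W
ΣR = 1.287×10^-4 + 1.285 = 1.285 m·K/W
Q' = ΔT/ΣR = (440 K − 301.6 K)/1.285 = 108 W/m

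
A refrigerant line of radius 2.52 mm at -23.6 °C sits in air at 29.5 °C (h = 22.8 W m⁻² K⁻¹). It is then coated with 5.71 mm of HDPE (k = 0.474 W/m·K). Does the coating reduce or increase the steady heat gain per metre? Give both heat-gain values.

Critical radius for a cylinder: r_cr = k/h = 0.0208 m = 2.08 cm.
Outer radius after coating: r₂ = 0.00252 + 0.00571 = 0.00823 m.
Since r₁ < r_cr and r₂ ≤ r_cr, the coating moves toward the maximum at r_cr — heat gain rises.
Bare: R = 1/(2πr₁h) = 2.770 m·K/W; Q = 53.1/2.770 = 19.2 W/m.
Coated: R = R_cond + R_conv = 1.246 m·K/W; Q = 53.1/1.246 = 42.6 W/m.

increases: 19.2 → 42.6 W/m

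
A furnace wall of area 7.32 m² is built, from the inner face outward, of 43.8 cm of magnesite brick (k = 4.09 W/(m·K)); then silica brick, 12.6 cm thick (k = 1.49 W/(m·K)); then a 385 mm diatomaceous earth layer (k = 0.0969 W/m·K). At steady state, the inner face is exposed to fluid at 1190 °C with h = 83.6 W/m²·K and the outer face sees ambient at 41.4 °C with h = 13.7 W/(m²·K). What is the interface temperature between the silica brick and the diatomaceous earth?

Treat each layer as a resistance in series:
  R_conv,in = 1/(hA) = 1/(83.6·7.32) = 0.001634 K/W
  R_magnesite brick = L/(kA) = 0.438/(4.09·7.32) = 0.01463 K/W
  R_silica brick = L/(kA) = 0.126/(1.49·7.32) = 0.01155 K/W
  R_diatomaceous earth = L/(kA) = 0.385/(0.0969·7.32) = 0.5428 K/W
  R_conv,out = 1/(hA) = 1/(13.7·7.32) = 0.009972 K/W
ΣR = 0.001634 + 0.01463 + 0.01155 + 0.5428 + 0.009972 = 0.5806 K/W
Q = ΔT/ΣR = (1190 °C − 41.4 °C)/0.5806 = 1978 W
From the inner boundary to the silica brick/diatomaceous earth interface, ΣR_partial = 0.02781 K/W.
T_interface = T_in − Q·ΣR_partial = 1190 °C − (1978)(0.02781) = 1135 °C

T = 1135 °C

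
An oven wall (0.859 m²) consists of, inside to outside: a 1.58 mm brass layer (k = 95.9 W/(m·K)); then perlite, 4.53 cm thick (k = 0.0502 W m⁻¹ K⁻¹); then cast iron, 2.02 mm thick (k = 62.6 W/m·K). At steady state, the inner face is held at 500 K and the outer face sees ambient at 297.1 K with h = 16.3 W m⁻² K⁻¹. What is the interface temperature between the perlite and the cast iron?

Series thermal resistances, inner to outer:
  R_brass = L/(kA) = 0.00158/(95.9·0.859) = 1.918×10^-5 K/W
  R_perlite = L/(kA) = 0.0453/(0.0502·0.859) = 1.051 K/W
  R_cast iron = L/(kA) = 0.00202/(62.6·0.859) = 3.757×10^-5 K/W
  R_conv,out = 1/(hA) = 1/(16.3·0.859) = 0.07142 K/W
ΣR = 1.918×10^-5 + 1.051 + 3.757×10^-5 + 0.07142 = 1.122 K/W
Q = ΔT/ΣR = (500 K − 297.1 K)/1.122 = 180.8 W
From the inner boundary to the perlite/cast iron interface, ΣR_partial = 1.051 K/W.
T_interface = T_in − Q·ΣR_partial = 500 K − (180.8)(1.051) = 310.0 K

T = 310.0 K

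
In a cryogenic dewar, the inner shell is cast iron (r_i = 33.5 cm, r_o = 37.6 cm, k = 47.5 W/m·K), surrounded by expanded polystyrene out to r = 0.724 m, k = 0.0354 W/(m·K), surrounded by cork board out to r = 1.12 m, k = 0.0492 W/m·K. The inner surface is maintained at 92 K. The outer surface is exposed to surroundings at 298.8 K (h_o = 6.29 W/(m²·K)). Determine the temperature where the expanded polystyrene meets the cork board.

T = 253.8 K

Series thermal resistances, inner to outer:
  R_cast iron = (1/0.335 − 1/0.376)/(4πk) = 0.3255/(4π·47.5) = 5.453×10^-4 K/W
  R_expanded polystyrene = (1/0.376 − 1/0.724)/(4πk) = 1.278/(4π·0.0354) = 2.874 K/W
  R_cork board = (1/0.724 − 1/1.12)/(4πk) = 0.4884/(4π·0.0492) = 0.7899 K/W
  R_conv,out = 1/(4πr²h) = 1/(4π·1.12²·6.29) = 0.01009 K/W
ΣR = 5.453×10^-4 + 2.874 + 0.7899 + 0.01009 = 3.675 K/W
Q = ΔT/ΣR = (92 K − 298.8 K)/3.675 = -56.27 W
From the inner boundary to the expanded polystyrene/cork board interface, ΣR_partial = 2.875 K/W.
T_interface = T_in − Q·ΣR_partial = 92 K − (-56.27)(2.875) = 253.8 K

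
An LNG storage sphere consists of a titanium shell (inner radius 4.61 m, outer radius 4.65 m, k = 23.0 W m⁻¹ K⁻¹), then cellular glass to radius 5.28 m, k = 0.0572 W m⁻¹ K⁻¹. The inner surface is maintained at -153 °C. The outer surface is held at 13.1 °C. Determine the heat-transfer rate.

Treat each layer as a resistance in series:
  R_titanium = (1/4.61 − 1/4.65)/(4πk) = 0.001866/(4π·23.0) = 6.456×10^-6 K/W
  R_cellular glass = (1/4.65 − 1/5.28)/(4πk) = 0.02566/(4π·0.0572) = 0.03570 K/W
ΣR = 6.456×10^-6 + 0.03570 = 0.03571 K/W
Q = ΔT/ΣR = (-153 °C − 13.1 °C)/0.03571 = -4650 W
(Negative Q ⇒ heat flows inward; heat gain = 4650 W.)

Q = 4.65 kW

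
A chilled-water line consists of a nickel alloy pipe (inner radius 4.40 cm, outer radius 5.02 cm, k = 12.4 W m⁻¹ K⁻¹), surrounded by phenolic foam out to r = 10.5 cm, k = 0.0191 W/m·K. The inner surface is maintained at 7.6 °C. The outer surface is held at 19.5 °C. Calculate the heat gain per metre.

Resistance network (inner→outer):
  R'_nickel alloy = ln(0.0502/0.0440)/(2πk) = 0.1318/(2π·12.4) = 0.001692 m·K/W
  R'_phenolic foam = ln(0.105/0.0502)/(2πk) = 0.7379/(2π·0.0191) = 6.149 m·K/W
ΣR = 0.001692 + 6.149 = 6.151 m·K/W
Q' = ΔT/ΣR = (7.6 °C − 19.5 °C)/6.151 = -1.93 W/m
(Negative Q' ⇒ heat flows inward; heat gain = 1.93 W/m.)

Q' = 1.93 W/m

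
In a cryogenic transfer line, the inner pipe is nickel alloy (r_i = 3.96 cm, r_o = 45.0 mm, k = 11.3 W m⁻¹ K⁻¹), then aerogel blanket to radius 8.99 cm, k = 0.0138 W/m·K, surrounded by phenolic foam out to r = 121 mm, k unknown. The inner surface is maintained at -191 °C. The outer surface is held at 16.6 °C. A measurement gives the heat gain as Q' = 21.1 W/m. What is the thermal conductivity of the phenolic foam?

ΣR = ΔT/Q' = |-191 − 16.6|/21.1 = 9.839 m·K/W
Known resistances:
  R'_nickel alloy = ln(0.0450/0.0396)/(2πk) = 0.1278/(2π·11.3) = 0.001800 m·K/W
  R'_aerogel blanket = ln(0.0899/0.0450)/(2πk) = 0.6920/(2π·0.0138) = 7.981 m·K/W
R_phenolic foam = ΣR − ΣR_known = 9.839 − 7.983 = 1.856 m·K/W
ln(r₂/r₁)/(2πk) = 1.856 ⇒ k = 0.2971/(2π·1.856) = 0.0255 W/m·K

k = 0.0255 W/m·K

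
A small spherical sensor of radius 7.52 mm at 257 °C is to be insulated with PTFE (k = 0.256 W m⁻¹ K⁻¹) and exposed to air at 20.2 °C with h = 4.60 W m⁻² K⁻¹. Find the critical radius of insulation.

For a sphere, r_cr = 2k_ins/h = 2·0.256/4.60 = 0.111 m = 11.1 cm

r_cr = 11.1 cm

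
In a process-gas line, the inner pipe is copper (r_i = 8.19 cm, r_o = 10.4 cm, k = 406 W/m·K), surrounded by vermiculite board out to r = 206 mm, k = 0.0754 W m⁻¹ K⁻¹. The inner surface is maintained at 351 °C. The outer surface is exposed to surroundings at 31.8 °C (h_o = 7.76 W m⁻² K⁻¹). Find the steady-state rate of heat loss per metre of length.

Q' = 207 W/m

Series thermal resistances, inner to outer:
  R'_copper = ln(0.104/0.0819)/(2πk) = 0.2389/(2π·406) = 9.365×10^-5 m·K/W
  R'_vermiculite board = ln(0.206/0.104)/(2πk) = 0.6835/(2π·0.0754) = 1.443 m·K/W
  R'_conv,out = 1/(2πr h) = 1/(2π·0.206·7.76) = 0.09956 m·K/W
ΣR = 9.365×10^-5 + 1.443 + 0.09956 = 1.543 m·K/W
Q' = ΔT/ΣR = (351 °C − 31.8 °C)/1.543 = 207 W/m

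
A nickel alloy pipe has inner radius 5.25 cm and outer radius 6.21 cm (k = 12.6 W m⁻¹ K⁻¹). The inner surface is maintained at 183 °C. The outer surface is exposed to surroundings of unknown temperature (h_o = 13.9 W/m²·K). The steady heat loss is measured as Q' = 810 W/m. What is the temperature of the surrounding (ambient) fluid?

T_out = 31.9 °C

Series resistances:
  R'_nickel alloy = ln(0.0621/0.0525)/(2πk) = 0.1679/(2π·12.6) = 0.002121 m·K/W
  R'_conv,out = 1/(2πr h) = 1/(2π·0.0621·13.9) = 0.1844 m·K/W
ΣR = 0.1865 m·K/W
ΔT = Q'·ΣR = 810 × 0.1865 = 151.1 K
Heat flows outward, so T_out = T_in − ΔT = 183 − 151.1 = 31.9 °C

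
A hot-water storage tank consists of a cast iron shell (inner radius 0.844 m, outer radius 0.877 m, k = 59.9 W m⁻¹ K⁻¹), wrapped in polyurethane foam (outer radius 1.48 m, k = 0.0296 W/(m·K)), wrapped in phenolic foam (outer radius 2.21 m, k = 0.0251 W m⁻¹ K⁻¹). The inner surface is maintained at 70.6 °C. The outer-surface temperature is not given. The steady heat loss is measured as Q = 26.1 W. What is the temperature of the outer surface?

T_out = 19.5 °C

Sum the resistances:
  R_cast iron = (1/0.844 − 1/0.877)/(4πk) = 0.04458/(4π·59.9) = 5.923×10^-5 K/W
  R_polyurethane foam = (1/0.877 − 1/1.48)/(4πk) = 0.4646/(4π·0.0296) = 1.249 K/W
  R_phenolic foam = (1/1.48 − 1/2.21)/(4πk) = 0.2232/(4π·0.0251) = 0.7076 K/W
ΣR = 1.957 K/W
ΔT = Q·ΣR = 26.1 × 1.957 = 51.08 K
Heat flows outward, so T_out = T_in − ΔT = 70.6 − 51.08 = 19.5 °C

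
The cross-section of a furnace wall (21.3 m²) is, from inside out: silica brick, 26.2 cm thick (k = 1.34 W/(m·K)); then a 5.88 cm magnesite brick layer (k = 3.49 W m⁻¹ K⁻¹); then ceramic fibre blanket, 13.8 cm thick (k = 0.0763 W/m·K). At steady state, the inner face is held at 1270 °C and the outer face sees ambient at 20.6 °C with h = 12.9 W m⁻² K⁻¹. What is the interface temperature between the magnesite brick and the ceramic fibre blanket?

T = 1144 °C

Series thermal resistances, inner to outer:
  R_silica brick = L/(kA) = 0.262/(1.34·21.3) = 0.009179 K/W
  R_magnesite brick = L/(kA) = 0.0588/(3.49·21.3) = 7.910×10^-4 K/W
  R_ceramic fibre blanket = L/(kA) = 0.138/(0.0763·21.3) = 0.08491 K/W
  R_conv,out = 1/(hA) = 1/(12.9·21.3) = 0.003639 K/W
ΣR = 0.009179 + 7.910×10^-4 + 0.08491 + 0.003639 = 0.09852 K/W
Q = ΔT/ΣR = (1270 °C − 20.6 °C)/0.09852 = 12680 W
From the inner boundary to the magnesite brick/ceramic fibre blanket interface, ΣR_partial = 0.009970 K/W.
T_interface = T_in − Q·ΣR_partial = 1270 °C − (12680)(0.009970) = 1144 °C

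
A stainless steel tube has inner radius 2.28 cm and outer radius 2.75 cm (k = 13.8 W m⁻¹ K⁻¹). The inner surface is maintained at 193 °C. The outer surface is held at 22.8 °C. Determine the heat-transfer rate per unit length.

Q' = 78700 W/m

Q' = 2πk·ΔT/ln(r₂/r₁) = 2π × 13.8 × 170.2 / ln(0.0275/0.0228) = 78700 W/m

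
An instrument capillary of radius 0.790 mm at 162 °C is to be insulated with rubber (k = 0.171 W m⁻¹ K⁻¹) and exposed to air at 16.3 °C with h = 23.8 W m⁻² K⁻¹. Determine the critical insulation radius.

For a cylinder, r_cr = k_ins/h = 0.171/23.8 = 0.00718 m = 0.718 cm

r_cr = 0.718 cm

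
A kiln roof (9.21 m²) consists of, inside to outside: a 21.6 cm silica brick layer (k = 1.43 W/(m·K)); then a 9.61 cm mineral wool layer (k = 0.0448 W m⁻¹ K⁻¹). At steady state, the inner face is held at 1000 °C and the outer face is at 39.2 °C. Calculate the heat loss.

Resistance network (inner→outer):
  R_silica brick = L/(kA) = 0.216/(1.43·9.21) = 0.01640 K/W
  R_mineral wool = L/(kA) = 0.0961/(0.0448·9.21) = 0.2329 K/W
ΣR = 0.01640 + 0.2329 = 0.2493 K/W
Q = ΔT/ΣR = (1000 °C − 39.2 °C)/0.2493 = 3850 W

Q = 3.85 kW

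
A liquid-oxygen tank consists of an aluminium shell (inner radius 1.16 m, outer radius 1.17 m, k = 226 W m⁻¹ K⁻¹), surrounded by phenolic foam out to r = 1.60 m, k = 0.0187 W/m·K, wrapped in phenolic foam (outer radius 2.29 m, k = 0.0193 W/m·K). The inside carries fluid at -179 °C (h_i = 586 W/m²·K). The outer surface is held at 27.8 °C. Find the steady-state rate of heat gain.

Q = 118 W

Treat each layer as a resistance in series:
  R_conv,in = 1/(4πr²h) = 1/(4π·1.16²·586) = 1.009×10^-4 K/W
  R_aluminium = (1/1.16 − 1/1.17)/(4πk) = 0.007368/(4π·226) = 2.594×10^-6 K/W
  R_phenolic foam = (1/1.17 − 1/1.60)/(4πk) = 0.2297/(4π·0.0187) = 0.9775 K/W
  R_phenolic foam = (1/1.60 − 1/2.29)/(4πk) = 0.1883/(4π·0.0193) = 0.7765 K/W
ΣR = 1.009×10^-4 + 2.594×10^-6 + 0.9775 + 0.7765 = 1.754 K/W
Q = ΔT/ΣR = (-179 °C − 27.8 °C)/1.754 = -118 W
(Negative Q ⇒ heat flows inward; heat gain = 118 W.)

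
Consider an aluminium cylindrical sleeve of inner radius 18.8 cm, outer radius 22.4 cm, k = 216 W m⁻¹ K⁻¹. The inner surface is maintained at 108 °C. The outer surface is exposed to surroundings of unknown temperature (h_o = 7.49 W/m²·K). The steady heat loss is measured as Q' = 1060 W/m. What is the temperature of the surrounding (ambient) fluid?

Series resistances:
  R'_aluminium = ln(0.224/0.188)/(2πk) = 0.1752/(2π·216) = 1.291×10^-4 m·K/W
  R'_conv,out = 1/(2πr h) = 1/(2π·0.224·7.49) = 0.09486 m·K/W
ΣR = 0.09499 m·K/W
ΔT = Q'·ΣR = 1060 × 0.09499 = 100.7 K
Heat flows outward, so T_out = T_in − ΔT = 108 − 100.7 = 7.3 °C

T_out = 7.3 °C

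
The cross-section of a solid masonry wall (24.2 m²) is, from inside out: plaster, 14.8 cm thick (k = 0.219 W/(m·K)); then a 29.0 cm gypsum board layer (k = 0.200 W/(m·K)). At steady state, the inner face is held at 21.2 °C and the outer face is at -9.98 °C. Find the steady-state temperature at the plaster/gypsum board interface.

Series thermal resistances, inner to outer:
  R_plaster = L/(kA) = 0.148/(0.219·24.2) = 0.02793 K/W
  R_gypsum board = L/(kA) = 0.290/(0.200·24.2) = 0.05992 K/W
ΣR = 0.02793 + 0.05992 = 0.08785 K/W
Q = ΔT/ΣR = (21.2 °C − -9.98 °C)/0.08785 = 354.9 W
From the inner boundary to the plaster/gypsum board interface, ΣR_partial = 0.02793 K/W.
T_interface = T_in − Q·ΣR_partial = 21.2 °C − (354.9)(0.02793) = 11.3 °C

T = 11.3 °C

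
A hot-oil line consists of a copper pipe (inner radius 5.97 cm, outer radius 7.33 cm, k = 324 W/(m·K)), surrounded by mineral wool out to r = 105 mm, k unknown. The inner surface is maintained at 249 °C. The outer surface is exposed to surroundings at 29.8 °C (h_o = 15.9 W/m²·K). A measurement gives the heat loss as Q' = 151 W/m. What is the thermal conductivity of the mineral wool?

k = 0.0422 W/m·K

ΣR = ΔT/Q' = |249 − 29.8|/151 = 1.452 m·K/W
Known resistances:
  R'_copper = ln(0.0733/0.0597)/(2πk) = 0.2052/(2π·324) = 1.008×10^-4 m·K/W
  R'_conv,out = 1/(2πr h) = 1/(2π·0.105·15.9) = 0.09533 m·K/W
R_mineral wool = ΣR − ΣR_known = 1.452 − 0.09543 = 1.357 m·K/W
ln(r₂/r₁)/(2πk) = 1.357 ⇒ k = 0.3594/(2π·1.357) = 0.0422 W/m·K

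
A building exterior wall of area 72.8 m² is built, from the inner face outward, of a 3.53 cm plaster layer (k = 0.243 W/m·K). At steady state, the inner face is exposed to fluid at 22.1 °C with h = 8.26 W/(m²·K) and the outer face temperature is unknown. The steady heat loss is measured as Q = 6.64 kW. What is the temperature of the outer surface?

T_out = -2.19 °C

Series resistances:
  R_conv,in = 1/(hA) = 1/(8.26·72.8) = 0.001663 K/W
  R_plaster = L/(kA) = 0.0353/(0.243·72.8) = 0.001995 K/W
ΣR = 0.003658 K/W
ΔT = Q·ΣR = 6640 × 0.003658 = 24.29 K
Heat flows outward, so T_out = T_in − ΔT = 22.1 − 24.29 = -2.19 °C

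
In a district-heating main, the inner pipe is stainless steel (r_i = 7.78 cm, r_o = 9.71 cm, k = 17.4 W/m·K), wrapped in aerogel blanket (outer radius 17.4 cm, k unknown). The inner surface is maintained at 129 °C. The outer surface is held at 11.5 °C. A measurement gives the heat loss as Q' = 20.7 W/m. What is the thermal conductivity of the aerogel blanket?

k = 0.0164 W/m·K

ΣR = ΔT/Q' = |129 − 11.5|/20.7 = 5.676 m·K/W
Known resistances:
  R'_stainless steel = ln(0.0971/0.0778)/(2πk) = 0.2216/(2π·17.4) = 0.002027 m·K/W
R_aerogel blanket = ΣR − ΣR_known = 5.676 − 0.002027 = 5.674 m·K/W
ln(r₂/r₁)/(2πk) = 5.674 ⇒ k = 0.5833/(2π·5.674) = 0.0164 W/m·K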